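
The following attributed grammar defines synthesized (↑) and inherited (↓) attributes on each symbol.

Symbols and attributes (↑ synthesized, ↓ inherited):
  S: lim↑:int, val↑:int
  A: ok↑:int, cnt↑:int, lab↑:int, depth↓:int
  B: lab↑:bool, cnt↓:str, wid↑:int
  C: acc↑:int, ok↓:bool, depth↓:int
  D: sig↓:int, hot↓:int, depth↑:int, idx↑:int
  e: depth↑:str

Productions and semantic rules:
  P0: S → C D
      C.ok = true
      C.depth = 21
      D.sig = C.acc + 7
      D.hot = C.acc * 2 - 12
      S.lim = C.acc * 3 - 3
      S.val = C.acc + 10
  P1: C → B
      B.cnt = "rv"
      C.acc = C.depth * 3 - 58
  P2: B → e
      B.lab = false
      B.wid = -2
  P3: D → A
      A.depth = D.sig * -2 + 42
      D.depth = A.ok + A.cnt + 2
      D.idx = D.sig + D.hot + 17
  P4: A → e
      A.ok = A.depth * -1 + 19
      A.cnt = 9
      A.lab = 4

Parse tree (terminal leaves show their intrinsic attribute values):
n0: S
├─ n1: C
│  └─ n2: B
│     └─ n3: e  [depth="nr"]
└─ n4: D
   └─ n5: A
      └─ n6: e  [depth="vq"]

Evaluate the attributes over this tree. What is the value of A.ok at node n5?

1

1. n1.ok = true  [true]
2. n1.depth = 21  [21]
3. n2.cnt = "rv"  ["rv"]
4. n3.depth = "nr"  [terminal]
5. n2.lab = false  [false]
6. n2.wid = -2  [-2]
7. n1.acc = 5  [C.depth * 3 - 58]
8. n4.sig = 12  [C.acc + 7]
9. n4.hot = -2  [C.acc * 2 - 12]
10. n5.depth = 18  [D.sig * -2 + 42]
11. n6.depth = "vq"  [terminal]
12. n5.ok = 1  [A.depth * -1 + 19]
13. n5.cnt = 9  [9]
14. n5.lab = 4  [4]
15. n4.depth = 12  [A.ok + A.cnt + 2]
16. n4.idx = 27  [D.sig + D.hot + 17]
17. n0.lim = 12  [C.acc * 3 - 3]
18. n0.val = 15  [C.acc + 10]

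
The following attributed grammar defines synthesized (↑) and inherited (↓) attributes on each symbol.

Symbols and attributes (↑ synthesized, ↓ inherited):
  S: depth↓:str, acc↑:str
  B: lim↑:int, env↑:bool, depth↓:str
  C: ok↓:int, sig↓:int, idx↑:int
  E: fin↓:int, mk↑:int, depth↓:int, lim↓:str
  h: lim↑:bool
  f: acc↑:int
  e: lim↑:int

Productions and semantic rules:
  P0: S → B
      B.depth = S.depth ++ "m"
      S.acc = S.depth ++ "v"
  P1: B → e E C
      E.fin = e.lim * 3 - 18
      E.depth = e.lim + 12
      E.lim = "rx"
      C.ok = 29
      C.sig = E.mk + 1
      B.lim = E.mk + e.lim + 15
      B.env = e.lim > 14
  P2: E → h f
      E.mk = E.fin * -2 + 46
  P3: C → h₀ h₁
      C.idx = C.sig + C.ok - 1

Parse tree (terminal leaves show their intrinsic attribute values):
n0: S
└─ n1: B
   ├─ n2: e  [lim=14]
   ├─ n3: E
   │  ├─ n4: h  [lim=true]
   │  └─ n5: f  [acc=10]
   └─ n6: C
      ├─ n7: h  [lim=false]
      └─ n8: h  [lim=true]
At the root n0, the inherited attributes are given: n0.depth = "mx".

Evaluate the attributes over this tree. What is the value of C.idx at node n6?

1. n0.depth = "mx"  [given at root]
2. n1.depth = "mxm"  [S.depth ++ "m"]
3. n2.lim = 14  [terminal]
4. n3.fin = 24  [e.lim * 3 - 18]
5. n3.depth = 26  [e.lim + 12]
6. n3.lim = "rx"  ["rx"]
7. n4.lim = true  [terminal]
8. n5.acc = 10  [terminal]
9. n3.mk = -2  [E.fin * -2 + 46]
10. n6.ok = 29  [29]
11. n6.sig = -1  [E.mk + 1]
12. n7.lim = false  [terminal]
13. n8.lim = true  [terminal]
14. n6.idx = 27  [C.sig + C.ok - 1]
15. n1.lim = 27  [E.mk + e.lim + 15]
16. n1.env = false  [e.lim > 14]
17. n0.acc = "mxv"  [S.depth ++ "v"]

27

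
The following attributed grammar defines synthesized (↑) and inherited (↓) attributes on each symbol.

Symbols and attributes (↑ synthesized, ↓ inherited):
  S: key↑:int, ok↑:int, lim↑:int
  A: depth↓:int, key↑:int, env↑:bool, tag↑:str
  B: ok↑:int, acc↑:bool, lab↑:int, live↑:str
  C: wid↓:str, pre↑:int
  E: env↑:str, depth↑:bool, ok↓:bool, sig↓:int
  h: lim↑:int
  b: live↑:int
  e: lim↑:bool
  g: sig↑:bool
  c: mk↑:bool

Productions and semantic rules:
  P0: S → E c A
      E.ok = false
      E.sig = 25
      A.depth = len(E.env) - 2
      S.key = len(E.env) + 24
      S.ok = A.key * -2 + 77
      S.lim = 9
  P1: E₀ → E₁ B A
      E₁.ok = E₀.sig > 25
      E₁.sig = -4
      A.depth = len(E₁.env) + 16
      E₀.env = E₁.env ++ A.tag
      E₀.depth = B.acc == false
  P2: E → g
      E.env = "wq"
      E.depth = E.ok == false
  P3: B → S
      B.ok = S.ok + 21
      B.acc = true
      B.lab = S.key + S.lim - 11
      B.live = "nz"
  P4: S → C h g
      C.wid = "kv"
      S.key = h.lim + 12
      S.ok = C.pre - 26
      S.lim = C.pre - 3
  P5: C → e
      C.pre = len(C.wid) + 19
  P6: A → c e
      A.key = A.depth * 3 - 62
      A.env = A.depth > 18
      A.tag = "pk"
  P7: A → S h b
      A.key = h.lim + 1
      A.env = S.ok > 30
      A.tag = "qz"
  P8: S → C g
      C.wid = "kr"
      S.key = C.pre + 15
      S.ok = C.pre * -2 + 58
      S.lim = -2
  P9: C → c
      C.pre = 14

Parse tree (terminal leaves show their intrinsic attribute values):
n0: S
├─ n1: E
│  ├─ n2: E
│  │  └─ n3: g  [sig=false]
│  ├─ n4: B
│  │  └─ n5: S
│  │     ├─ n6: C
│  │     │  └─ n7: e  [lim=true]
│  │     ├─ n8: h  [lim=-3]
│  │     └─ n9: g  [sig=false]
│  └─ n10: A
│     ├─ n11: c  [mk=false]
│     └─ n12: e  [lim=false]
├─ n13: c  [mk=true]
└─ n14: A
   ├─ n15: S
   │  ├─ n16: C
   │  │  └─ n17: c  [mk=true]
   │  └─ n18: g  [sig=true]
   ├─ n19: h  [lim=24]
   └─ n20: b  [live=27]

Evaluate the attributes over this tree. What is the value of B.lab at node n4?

16

1. n1.ok = false  [false]
2. n1.sig = 25  [25]
3. n2.ok = false  [E₀.sig > 25]
4. n2.sig = -4  [-4]
5. n3.sig = false  [terminal]
6. n2.env = "wq"  ["wq"]
7. n2.depth = true  [E.ok == false]
8. n6.wid = "kv"  ["kv"]
9. n7.lim = true  [terminal]
10. n6.pre = 21  [len(C.wid) + 19]
11. n8.lim = -3  [terminal]
12. n9.sig = false  [terminal]
13. n5.key = 9  [h.lim + 12]
14. n5.ok = -5  [C.pre - 26]
15. n5.lim = 18  [C.pre - 3]
16. n4.ok = 16  [S.ok + 21]
17. n4.acc = true  [true]
18. n4.lab = 16  [S.key + S.lim - 11]
19. n4.live = "nz"  ["nz"]
20. n10.depth = 18  [len(E₁.env) + 16]
21. n11.mk = false  [terminal]
22. n12.lim = false  [terminal]
23. n10.key = -8  [A.depth * 3 - 62]
24. n10.env = false  [A.depth > 18]
25. n10.tag = "pk"  ["pk"]
26. n1.env = "wqpk"  [E₁.env ++ A.tag]
27. n1.depth = false  [B.acc == false]
28. n13.mk = true  [terminal]
29. n14.depth = 2  [len(E.env) - 2]
30. n16.wid = "kr"  ["kr"]
31. n17.mk = true  [terminal]
32. n16.pre = 14  [14]
33. n18.sig = true  [terminal]
34. n15.key = 29  [C.pre + 15]
35. n15.ok = 30  [C.pre * -2 + 58]
36. n15.lim = -2  [-2]
37. n19.lim = 24  [terminal]
38. n20.live = 27  [terminal]
39. n14.key = 25  [h.lim + 1]
40. n14.env = false  [S.ok > 30]
41. n14.tag = "qz"  ["qz"]
42. n0.key = 28  [len(E.env) + 24]
43. n0.ok = 27  [A.key * -2 + 77]
44. n0.lim = 9  [9]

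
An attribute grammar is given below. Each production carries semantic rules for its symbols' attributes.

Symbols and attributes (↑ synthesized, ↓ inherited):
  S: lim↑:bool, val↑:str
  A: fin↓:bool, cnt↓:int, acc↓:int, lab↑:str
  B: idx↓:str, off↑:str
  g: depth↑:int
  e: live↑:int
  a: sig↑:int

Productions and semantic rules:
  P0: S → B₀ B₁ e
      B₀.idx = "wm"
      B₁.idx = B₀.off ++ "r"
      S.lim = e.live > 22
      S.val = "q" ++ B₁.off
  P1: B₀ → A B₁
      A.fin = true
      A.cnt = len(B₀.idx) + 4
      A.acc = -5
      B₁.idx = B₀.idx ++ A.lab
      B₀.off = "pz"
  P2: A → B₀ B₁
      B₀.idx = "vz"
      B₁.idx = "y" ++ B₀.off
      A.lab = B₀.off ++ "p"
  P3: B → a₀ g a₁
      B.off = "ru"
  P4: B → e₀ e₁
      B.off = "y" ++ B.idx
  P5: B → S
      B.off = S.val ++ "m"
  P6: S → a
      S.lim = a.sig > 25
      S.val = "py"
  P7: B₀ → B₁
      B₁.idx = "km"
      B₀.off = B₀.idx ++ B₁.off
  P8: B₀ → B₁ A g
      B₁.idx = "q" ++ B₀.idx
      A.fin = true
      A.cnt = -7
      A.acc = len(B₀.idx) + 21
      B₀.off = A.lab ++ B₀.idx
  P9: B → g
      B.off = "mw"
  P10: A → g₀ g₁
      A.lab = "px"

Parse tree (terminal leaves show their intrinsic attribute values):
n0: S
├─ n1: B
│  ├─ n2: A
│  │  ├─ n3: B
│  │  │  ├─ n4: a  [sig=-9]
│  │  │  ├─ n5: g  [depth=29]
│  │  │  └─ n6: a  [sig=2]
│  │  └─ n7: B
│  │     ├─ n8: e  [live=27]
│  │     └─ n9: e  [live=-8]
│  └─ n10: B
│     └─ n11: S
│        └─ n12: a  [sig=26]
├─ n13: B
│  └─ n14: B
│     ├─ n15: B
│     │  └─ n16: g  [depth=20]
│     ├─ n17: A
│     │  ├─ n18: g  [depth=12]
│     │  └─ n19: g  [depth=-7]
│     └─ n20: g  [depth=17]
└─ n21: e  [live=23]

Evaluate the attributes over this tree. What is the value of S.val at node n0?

1. n1.idx = "wm"  ["wm"]
2. n2.fin = true  [true]
3. n2.cnt = 6  [len(B₀.idx) + 4]
4. n2.acc = -5  [-5]
5. n3.idx = "vz"  ["vz"]
6. n4.sig = -9  [terminal]
7. n5.depth = 29  [terminal]
8. n6.sig = 2  [terminal]
9. n3.off = "ru"  ["ru"]
10. n7.idx = "yru"  ["y" ++ B₀.off]
11. n8.live = 27  [terminal]
12. n9.live = -8  [terminal]
13. n7.off = "yyru"  ["y" ++ B.idx]
14. n2.lab = "rup"  [B₀.off ++ "p"]
15. n10.idx = "wmrup"  [B₀.idx ++ A.lab]
16. n12.sig = 26  [terminal]
17. n11.lim = true  [a.sig > 25]
18. n11.val = "py"  ["py"]
19. n10.off = "pym"  [S.val ++ "m"]
20. n1.off = "pz"  ["pz"]
21. n13.idx = "pzr"  [B₀.off ++ "r"]
22. n14.idx = "km"  ["km"]
23. n15.idx = "qkm"  ["q" ++ B₀.idx]
24. n16.depth = 20  [terminal]
25. n15.off = "mw"  ["mw"]
26. n17.fin = true  [true]
27. n17.cnt = -7  [-7]
28. n17.acc = 23  [len(B₀.idx) + 21]
29. n18.depth = 12  [terminal]
30. n19.depth = -7  [terminal]
31. n17.lab = "px"  ["px"]
32. n20.depth = 17  [terminal]
33. n14.off = "pxkm"  [A.lab ++ B₀.idx]
34. n13.off = "pzrpxkm"  [B₀.idx ++ B₁.off]
35. n21.live = 23  [terminal]
36. n0.lim = true  [e.live > 22]
37. n0.val = "qpzrpxkm"  ["q" ++ B₁.off]

"qpzrpxkm"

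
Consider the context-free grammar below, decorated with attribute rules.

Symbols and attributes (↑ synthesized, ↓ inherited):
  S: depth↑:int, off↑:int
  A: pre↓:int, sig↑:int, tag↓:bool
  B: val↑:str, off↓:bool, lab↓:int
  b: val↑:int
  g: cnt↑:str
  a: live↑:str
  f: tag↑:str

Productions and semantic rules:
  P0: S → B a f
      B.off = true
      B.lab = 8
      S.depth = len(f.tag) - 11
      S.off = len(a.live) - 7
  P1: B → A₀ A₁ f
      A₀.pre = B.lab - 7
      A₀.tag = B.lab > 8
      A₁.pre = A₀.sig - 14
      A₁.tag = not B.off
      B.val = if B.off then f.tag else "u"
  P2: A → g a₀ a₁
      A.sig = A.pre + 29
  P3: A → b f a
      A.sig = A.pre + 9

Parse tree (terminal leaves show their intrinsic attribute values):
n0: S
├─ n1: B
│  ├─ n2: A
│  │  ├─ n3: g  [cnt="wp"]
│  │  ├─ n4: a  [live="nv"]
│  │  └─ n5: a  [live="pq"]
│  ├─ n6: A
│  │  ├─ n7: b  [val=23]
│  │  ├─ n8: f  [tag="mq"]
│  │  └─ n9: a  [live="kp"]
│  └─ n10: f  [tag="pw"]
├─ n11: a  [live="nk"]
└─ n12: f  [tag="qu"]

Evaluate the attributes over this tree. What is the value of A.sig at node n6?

25

1. n1.off = true  [true]
2. n1.lab = 8  [8]
3. n2.pre = 1  [B.lab - 7]
4. n2.tag = false  [B.lab > 8]
5. n3.cnt = "wp"  [terminal]
6. n4.live = "nv"  [terminal]
7. n5.live = "pq"  [terminal]
8. n2.sig = 30  [A.pre + 29]
9. n6.pre = 16  [A₀.sig - 14]
10. n6.tag = false  [not B.off]
11. n7.val = 23  [terminal]
12. n8.tag = "mq"  [terminal]
13. n9.live = "kp"  [terminal]
14. n6.sig = 25  [A.pre + 9]
15. n10.tag = "pw"  [terminal]
16. n1.val = "pw"  [if B.off then f.tag else "u"]
17. n11.live = "nk"  [terminal]
18. n12.tag = "qu"  [terminal]
19. n0.depth = -9  [len(f.tag) - 11]
20. n0.off = -5  [len(a.live) - 7]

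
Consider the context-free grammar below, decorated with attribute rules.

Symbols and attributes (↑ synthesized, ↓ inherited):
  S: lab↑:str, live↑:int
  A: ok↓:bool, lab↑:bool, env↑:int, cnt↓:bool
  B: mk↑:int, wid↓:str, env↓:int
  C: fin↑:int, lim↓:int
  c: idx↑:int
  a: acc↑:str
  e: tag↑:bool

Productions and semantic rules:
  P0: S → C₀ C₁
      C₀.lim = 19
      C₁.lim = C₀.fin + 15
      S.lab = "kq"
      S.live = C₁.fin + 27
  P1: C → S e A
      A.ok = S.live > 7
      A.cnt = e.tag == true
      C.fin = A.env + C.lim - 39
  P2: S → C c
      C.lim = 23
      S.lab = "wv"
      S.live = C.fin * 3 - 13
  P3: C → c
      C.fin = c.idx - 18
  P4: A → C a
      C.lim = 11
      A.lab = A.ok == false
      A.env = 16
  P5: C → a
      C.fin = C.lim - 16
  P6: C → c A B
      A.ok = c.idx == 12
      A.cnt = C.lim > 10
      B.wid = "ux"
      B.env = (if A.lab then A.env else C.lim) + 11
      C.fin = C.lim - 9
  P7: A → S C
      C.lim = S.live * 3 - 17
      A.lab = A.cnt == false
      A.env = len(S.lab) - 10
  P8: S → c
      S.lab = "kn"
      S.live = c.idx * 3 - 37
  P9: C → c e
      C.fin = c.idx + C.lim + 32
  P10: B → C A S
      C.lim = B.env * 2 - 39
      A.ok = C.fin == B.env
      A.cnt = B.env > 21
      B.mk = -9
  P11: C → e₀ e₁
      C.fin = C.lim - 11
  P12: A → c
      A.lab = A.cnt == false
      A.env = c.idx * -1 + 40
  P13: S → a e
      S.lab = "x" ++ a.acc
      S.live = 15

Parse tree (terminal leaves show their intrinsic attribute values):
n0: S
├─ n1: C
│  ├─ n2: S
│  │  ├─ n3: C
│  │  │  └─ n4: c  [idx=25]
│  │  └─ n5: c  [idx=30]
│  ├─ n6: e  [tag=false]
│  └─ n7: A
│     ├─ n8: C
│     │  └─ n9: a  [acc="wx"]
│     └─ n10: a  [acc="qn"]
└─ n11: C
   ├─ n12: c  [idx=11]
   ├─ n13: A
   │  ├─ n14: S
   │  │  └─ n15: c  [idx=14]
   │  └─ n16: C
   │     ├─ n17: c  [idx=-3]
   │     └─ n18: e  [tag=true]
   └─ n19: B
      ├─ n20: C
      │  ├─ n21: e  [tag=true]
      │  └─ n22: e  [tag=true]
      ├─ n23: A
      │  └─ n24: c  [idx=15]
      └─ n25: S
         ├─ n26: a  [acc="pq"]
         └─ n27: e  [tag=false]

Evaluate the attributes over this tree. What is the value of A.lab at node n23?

false

1. n1.lim = 19  [19]
2. n3.lim = 23  [23]
3. n4.idx = 25  [terminal]
4. n3.fin = 7  [c.idx - 18]
5. n5.idx = 30  [terminal]
6. n2.lab = "wv"  ["wv"]
7. n2.live = 8  [C.fin * 3 - 13]
8. n6.tag = false  [terminal]
9. n7.ok = true  [S.live > 7]
10. n7.cnt = false  [e.tag == true]
11. n8.lim = 11  [11]
12. n9.acc = "wx"  [terminal]
13. n8.fin = -5  [C.lim - 16]
14. n10.acc = "qn"  [terminal]
15. n7.lab = false  [A.ok == false]
16. n7.env = 16  [16]
17. n1.fin = -4  [A.env + C.lim - 39]
18. n11.lim = 11  [C₀.fin + 15]
19. n12.idx = 11  [terminal]
20. n13.ok = false  [c.idx == 12]
21. n13.cnt = true  [C.lim > 10]
22. n15.idx = 14  [terminal]
23. n14.lab = "kn"  ["kn"]
24. n14.live = 5  [c.idx * 3 - 37]
25. n16.lim = -2  [S.live * 3 - 17]
26. n17.idx = -3  [terminal]
27. n18.tag = true  [terminal]
28. n16.fin = 27  [c.idx + C.lim + 32]
29. n13.lab = false  [A.cnt == false]
30. n13.env = -8  [len(S.lab) - 10]
31. n19.wid = "ux"  ["ux"]
32. n19.env = 22  [(if A.lab then A.env else C.lim) + 11]
33. n20.lim = 5  [B.env * 2 - 39]
34. n21.tag = true  [terminal]
35. n22.tag = true  [terminal]
36. n20.fin = -6  [C.lim - 11]
37. n23.ok = false  [C.fin == B.env]
38. n23.cnt = true  [B.env > 21]
39. n24.idx = 15  [terminal]
40. n23.lab = false  [A.cnt == false]
41. n23.env = 25  [c.idx * -1 + 40]
42. n26.acc = "pq"  [terminal]
43. n27.tag = false  [terminal]
44. n25.lab = "xpq"  ["x" ++ a.acc]
45. n25.live = 15  [15]
46. n19.mk = -9  [-9]
47. n11.fin = 2  [C.lim - 9]
48. n0.lab = "kq"  ["kq"]
49. n0.live = 29  [C₁.fin + 27]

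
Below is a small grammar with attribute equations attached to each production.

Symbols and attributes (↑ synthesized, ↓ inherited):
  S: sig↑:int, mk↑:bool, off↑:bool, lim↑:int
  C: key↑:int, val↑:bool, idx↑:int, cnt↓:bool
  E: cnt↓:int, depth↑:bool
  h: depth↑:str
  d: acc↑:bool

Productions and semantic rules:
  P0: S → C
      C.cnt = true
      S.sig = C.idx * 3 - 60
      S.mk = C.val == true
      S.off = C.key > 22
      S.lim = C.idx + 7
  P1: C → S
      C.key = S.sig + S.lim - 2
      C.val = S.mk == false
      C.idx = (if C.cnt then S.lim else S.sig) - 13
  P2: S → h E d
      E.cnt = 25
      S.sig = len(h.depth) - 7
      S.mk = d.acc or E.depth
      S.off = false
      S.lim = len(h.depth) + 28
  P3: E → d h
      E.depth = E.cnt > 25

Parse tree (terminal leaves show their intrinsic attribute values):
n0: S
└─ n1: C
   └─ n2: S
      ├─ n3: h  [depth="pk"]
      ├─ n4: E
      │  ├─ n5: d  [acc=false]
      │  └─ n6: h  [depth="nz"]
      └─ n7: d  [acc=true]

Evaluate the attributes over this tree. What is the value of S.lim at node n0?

24

1. n1.cnt = true  [true]
2. n3.depth = "pk"  [terminal]
3. n4.cnt = 25  [25]
4. n5.acc = false  [terminal]
5. n6.depth = "nz"  [terminal]
6. n4.depth = false  [E.cnt > 25]
7. n7.acc = true  [terminal]
8. n2.sig = -5  [len(h.depth) - 7]
9. n2.mk = true  [d.acc or E.depth]
10. n2.off = false  [false]
11. n2.lim = 30  [len(h.depth) + 28]
12. n1.key = 23  [S.sig + S.lim - 2]
13. n1.val = false  [S.mk == false]
14. n1.idx = 17  [(if C.cnt then S.lim else S.sig) - 13]
15. n0.sig = -9  [C.idx * 3 - 60]
16. n0.mk = false  [C.val == true]
17. n0.off = true  [C.key > 22]
18. n0.lim = 24  [C.idx + 7]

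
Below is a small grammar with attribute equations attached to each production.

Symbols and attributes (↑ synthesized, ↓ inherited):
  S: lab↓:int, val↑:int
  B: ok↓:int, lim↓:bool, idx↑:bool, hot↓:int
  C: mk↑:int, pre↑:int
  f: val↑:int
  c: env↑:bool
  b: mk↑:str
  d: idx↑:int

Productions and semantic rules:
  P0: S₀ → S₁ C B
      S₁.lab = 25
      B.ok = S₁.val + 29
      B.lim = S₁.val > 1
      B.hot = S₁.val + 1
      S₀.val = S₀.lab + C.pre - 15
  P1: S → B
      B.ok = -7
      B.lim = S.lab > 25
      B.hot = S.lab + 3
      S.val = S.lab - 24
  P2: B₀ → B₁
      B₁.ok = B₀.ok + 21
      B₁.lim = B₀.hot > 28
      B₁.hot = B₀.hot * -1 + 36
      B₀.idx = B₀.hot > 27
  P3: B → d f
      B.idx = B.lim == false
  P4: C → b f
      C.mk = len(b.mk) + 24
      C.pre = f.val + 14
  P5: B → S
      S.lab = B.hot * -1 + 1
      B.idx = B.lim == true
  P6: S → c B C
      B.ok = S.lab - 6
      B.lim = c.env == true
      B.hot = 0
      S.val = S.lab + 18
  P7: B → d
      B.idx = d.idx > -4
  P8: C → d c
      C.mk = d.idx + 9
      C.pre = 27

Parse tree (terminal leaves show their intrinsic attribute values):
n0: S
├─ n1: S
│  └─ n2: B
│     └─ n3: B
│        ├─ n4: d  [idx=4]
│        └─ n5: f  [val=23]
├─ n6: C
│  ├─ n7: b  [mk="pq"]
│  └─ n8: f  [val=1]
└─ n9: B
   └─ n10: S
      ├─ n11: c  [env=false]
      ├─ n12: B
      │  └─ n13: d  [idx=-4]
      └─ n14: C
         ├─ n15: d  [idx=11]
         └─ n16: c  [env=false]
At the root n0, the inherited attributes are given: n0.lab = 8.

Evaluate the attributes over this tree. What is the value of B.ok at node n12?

-7

1. n0.lab = 8  [given at root]
2. n1.lab = 25  [25]
3. n2.ok = -7  [-7]
4. n2.lim = false  [S.lab > 25]
5. n2.hot = 28  [S.lab + 3]
6. n3.ok = 14  [B₀.ok + 21]
7. n3.lim = false  [B₀.hot > 28]
8. n3.hot = 8  [B₀.hot * -1 + 36]
9. n4.idx = 4  [terminal]
10. n5.val = 23  [terminal]
11. n3.idx = true  [B.lim == false]
12. n2.idx = true  [B₀.hot > 27]
13. n1.val = 1  [S.lab - 24]
14. n7.mk = "pq"  [terminal]
15. n8.val = 1  [terminal]
16. n6.mk = 26  [len(b.mk) + 24]
17. n6.pre = 15  [f.val + 14]
18. n9.ok = 30  [S₁.val + 29]
19. n9.lim = false  [S₁.val > 1]
20. n9.hot = 2  [S₁.val + 1]
21. n10.lab = -1  [B.hot * -1 + 1]
22. n11.env = false  [terminal]
23. n12.ok = -7  [S.lab - 6]
24. n12.lim = false  [c.env == true]
25. n12.hot = 0  [0]
26. n13.idx = -4  [terminal]
27. n12.idx = false  [d.idx > -4]
28. n15.idx = 11  [terminal]
29. n16.env = false  [terminal]
30. n14.mk = 20  [d.idx + 9]
31. n14.pre = 27  [27]
32. n10.val = 17  [S.lab + 18]
33. n9.idx = false  [B.lim == true]
34. n0.val = 8  [S₀.lab + C.pre - 15]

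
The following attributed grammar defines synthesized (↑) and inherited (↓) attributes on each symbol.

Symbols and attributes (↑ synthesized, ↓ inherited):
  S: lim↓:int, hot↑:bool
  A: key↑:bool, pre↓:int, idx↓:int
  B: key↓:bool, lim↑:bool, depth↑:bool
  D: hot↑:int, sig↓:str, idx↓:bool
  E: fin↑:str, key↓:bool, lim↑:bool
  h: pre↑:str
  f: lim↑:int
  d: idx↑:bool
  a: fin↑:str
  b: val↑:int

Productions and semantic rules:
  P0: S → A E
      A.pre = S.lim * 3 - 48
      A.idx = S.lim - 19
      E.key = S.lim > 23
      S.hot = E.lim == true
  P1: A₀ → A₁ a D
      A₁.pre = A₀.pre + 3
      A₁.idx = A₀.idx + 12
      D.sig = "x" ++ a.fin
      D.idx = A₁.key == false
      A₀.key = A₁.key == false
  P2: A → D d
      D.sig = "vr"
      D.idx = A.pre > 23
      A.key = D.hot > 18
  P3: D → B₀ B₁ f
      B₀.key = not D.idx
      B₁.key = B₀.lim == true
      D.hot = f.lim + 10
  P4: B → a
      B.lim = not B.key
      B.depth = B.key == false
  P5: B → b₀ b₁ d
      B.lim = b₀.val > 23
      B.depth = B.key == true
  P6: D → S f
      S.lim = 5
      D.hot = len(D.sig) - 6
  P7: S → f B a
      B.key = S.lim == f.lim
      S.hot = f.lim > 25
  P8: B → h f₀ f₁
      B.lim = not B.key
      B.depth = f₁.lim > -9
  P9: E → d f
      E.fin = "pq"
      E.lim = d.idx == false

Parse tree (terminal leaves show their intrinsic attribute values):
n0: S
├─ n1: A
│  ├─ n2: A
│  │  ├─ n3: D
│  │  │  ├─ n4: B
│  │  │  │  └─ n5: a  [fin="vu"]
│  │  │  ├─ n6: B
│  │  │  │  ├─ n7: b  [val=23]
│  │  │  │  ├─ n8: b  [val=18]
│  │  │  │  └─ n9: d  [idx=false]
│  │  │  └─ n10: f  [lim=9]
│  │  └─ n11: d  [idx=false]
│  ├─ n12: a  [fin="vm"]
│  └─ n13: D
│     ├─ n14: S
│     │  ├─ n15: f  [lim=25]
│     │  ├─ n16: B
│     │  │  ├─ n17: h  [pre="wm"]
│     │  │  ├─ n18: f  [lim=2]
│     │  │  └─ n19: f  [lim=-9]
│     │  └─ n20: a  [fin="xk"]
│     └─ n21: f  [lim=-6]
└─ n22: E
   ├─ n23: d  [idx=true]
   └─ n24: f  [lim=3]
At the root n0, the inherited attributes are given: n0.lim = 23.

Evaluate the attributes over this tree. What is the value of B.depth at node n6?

true

1. n0.lim = 23  [given at root]
2. n1.pre = 21  [S.lim * 3 - 48]
3. n1.idx = 4  [S.lim - 19]
4. n2.pre = 24  [A₀.pre + 3]
5. n2.idx = 16  [A₀.idx + 12]
6. n3.sig = "vr"  ["vr"]
7. n3.idx = true  [A.pre > 23]
8. n4.key = false  [not D.idx]
9. n5.fin = "vu"  [terminal]
10. n4.lim = true  [not B.key]
11. n4.depth = true  [B.key == false]
12. n6.key = true  [B₀.lim == true]
13. n7.val = 23  [terminal]
14. n8.val = 18  [terminal]
15. n9.idx = false  [terminal]
16. n6.lim = false  [b₀.val > 23]
17. n6.depth = true  [B.key == true]
18. n10.lim = 9  [terminal]
19. n3.hot = 19  [f.lim + 10]
20. n11.idx = false  [terminal]
21. n2.key = true  [D.hot > 18]
22. n12.fin = "vm"  [terminal]
23. n13.sig = "xvm"  ["x" ++ a.fin]
24. n13.idx = false  [A₁.key == false]
25. n14.lim = 5  [5]
26. n15.lim = 25  [terminal]
27. n16.key = false  [S.lim == f.lim]
28. n17.pre = "wm"  [terminal]
29. n18.lim = 2  [terminal]
30. n19.lim = -9  [terminal]
31. n16.lim = true  [not B.key]
32. n16.depth = false  [f₁.lim > -9]
33. n20.fin = "xk"  [terminal]
34. n14.hot = false  [f.lim > 25]
35. n21.lim = -6  [terminal]
36. n13.hot = -3  [len(D.sig) - 6]
37. n1.key = false  [A₁.key == false]
38. n22.key = false  [S.lim > 23]
39. n23.idx = true  [terminal]
40. n24.lim = 3  [terminal]
41. n22.fin = "pq"  ["pq"]
42. n22.lim = false  [d.idx == false]
43. n0.hot = false  [E.lim == true]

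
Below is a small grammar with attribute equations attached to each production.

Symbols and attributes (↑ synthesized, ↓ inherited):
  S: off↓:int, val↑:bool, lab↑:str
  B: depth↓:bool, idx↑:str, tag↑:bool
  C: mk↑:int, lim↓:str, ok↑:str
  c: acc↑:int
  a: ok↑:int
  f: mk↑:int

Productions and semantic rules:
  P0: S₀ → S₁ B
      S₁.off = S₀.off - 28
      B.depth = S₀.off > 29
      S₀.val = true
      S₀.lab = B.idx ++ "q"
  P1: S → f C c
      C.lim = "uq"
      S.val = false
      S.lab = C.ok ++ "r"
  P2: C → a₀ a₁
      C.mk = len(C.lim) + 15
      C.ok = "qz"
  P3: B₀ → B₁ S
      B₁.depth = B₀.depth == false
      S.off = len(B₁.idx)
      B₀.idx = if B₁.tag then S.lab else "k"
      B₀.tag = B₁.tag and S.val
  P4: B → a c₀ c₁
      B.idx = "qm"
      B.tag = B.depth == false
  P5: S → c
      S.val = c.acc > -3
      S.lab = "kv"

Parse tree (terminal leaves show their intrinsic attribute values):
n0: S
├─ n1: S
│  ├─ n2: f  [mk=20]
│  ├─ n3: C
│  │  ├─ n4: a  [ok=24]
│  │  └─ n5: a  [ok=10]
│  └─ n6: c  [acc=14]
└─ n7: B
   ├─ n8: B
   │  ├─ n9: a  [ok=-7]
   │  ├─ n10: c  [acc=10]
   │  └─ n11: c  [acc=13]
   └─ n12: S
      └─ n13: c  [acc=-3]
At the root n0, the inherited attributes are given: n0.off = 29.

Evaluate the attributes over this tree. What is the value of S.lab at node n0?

"kq"

1. n0.off = 29  [given at root]
2. n1.off = 1  [S₀.off - 28]
3. n2.mk = 20  [terminal]
4. n3.lim = "uq"  ["uq"]
5. n4.ok = 24  [terminal]
6. n5.ok = 10  [terminal]
7. n3.mk = 17  [len(C.lim) + 15]
8. n3.ok = "qz"  ["qz"]
9. n6.acc = 14  [terminal]
10. n1.val = false  [false]
11. n1.lab = "qzr"  [C.ok ++ "r"]
12. n7.depth = false  [S₀.off > 29]
13. n8.depth = true  [B₀.depth == false]
14. n9.ok = -7  [terminal]
15. n10.acc = 10  [terminal]
16. n11.acc = 13  [terminal]
17. n8.idx = "qm"  ["qm"]
18. n8.tag = false  [B.depth == false]
19. n12.off = 2  [len(B₁.idx)]
20. n13.acc = -3  [terminal]
21. n12.val = false  [c.acc > -3]
22. n12.lab = "kv"  ["kv"]
23. n7.idx = "k"  [if B₁.tag then S.lab else "k"]
24. n7.tag = false  [B₁.tag and S.val]
25. n0.val = true  [true]
26. n0.lab = "kq"  [B.idx ++ "q"]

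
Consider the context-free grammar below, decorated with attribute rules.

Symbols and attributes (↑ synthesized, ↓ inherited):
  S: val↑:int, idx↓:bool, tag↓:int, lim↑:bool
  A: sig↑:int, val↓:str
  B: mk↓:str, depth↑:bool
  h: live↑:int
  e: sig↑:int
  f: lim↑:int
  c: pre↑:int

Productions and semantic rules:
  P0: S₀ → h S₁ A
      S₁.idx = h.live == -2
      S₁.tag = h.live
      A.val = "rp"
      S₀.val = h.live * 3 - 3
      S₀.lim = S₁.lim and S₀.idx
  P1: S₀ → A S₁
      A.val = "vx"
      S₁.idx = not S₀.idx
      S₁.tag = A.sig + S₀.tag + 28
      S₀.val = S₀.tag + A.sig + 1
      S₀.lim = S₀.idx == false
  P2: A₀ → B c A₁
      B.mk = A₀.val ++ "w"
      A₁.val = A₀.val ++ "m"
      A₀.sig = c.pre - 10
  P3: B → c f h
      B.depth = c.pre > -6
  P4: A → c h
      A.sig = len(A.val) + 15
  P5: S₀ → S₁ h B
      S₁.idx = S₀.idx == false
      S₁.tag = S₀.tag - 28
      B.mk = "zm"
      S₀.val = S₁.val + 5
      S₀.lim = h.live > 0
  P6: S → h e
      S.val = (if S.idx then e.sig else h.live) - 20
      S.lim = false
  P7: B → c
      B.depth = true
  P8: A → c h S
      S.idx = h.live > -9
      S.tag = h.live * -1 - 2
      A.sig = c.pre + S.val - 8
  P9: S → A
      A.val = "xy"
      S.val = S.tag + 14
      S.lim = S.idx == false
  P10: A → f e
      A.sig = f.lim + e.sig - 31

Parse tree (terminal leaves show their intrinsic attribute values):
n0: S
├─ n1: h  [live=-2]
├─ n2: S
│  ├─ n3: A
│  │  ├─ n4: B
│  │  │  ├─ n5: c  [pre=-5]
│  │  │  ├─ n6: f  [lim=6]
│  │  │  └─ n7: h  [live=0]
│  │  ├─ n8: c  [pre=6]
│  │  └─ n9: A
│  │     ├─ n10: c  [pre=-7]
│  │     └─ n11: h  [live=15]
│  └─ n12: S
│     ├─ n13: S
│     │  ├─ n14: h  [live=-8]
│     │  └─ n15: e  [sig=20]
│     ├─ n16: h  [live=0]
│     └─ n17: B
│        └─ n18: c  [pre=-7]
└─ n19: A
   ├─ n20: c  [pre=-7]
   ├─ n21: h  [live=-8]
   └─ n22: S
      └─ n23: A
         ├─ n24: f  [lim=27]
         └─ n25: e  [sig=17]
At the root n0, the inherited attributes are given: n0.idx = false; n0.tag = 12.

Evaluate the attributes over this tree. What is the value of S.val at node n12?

1. n0.idx = false  [given at root]
2. n0.tag = 12  [given at root]
3. n1.live = -2  [terminal]
4. n2.idx = true  [h.live == -2]
5. n2.tag = -2  [h.live]
6. n3.val = "vx"  ["vx"]
7. n4.mk = "vxw"  [A₀.val ++ "w"]
8. n5.pre = -5  [terminal]
9. n6.lim = 6  [terminal]
10. n7.live = 0  [terminal]
11. n4.depth = true  [c.pre > -6]
12. n8.pre = 6  [terminal]
13. n9.val = "vxm"  [A₀.val ++ "m"]
14. n10.pre = -7  [terminal]
15. n11.live = 15  [terminal]
16. n9.sig = 18  [len(A.val) + 15]
17. n3.sig = -4  [c.pre - 10]
18. n12.idx = false  [not S₀.idx]
19. n12.tag = 22  [A.sig + S₀.tag + 28]
20. n13.idx = true  [S₀.idx == false]
21. n13.tag = -6  [S₀.tag - 28]
22. n14.live = -8  [terminal]
23. n15.sig = 20  [terminal]
24. n13.val = 0  [(if S.idx then e.sig else h.live) - 20]
25. n13.lim = false  [false]
26. n16.live = 0  [terminal]
27. n17.mk = "zm"  ["zm"]
28. n18.pre = -7  [terminal]
29. n17.depth = true  [true]
30. n12.val = 5  [S₁.val + 5]
31. n12.lim = false  [h.live > 0]
32. n2.val = -5  [S₀.tag + A.sig + 1]
33. n2.lim = false  [S₀.idx == false]
34. n19.val = "rp"  ["rp"]
35. n20.pre = -7  [terminal]
36. n21.live = -8  [terminal]
37. n22.idx = true  [h.live > -9]
38. n22.tag = 6  [h.live * -1 - 2]
39. n23.val = "xy"  ["xy"]
40. n24.lim = 27  [terminal]
41. n25.sig = 17  [terminal]
42. n23.sig = 13  [f.lim + e.sig - 31]
43. n22.val = 20  [S.tag + 14]
44. n22.lim = false  [S.idx == false]
45. n19.sig = 5  [c.pre + S.val - 8]
46. n0.val = -9  [h.live * 3 - 3]
47. n0.lim = false  [S₁.lim and S₀.idx]

5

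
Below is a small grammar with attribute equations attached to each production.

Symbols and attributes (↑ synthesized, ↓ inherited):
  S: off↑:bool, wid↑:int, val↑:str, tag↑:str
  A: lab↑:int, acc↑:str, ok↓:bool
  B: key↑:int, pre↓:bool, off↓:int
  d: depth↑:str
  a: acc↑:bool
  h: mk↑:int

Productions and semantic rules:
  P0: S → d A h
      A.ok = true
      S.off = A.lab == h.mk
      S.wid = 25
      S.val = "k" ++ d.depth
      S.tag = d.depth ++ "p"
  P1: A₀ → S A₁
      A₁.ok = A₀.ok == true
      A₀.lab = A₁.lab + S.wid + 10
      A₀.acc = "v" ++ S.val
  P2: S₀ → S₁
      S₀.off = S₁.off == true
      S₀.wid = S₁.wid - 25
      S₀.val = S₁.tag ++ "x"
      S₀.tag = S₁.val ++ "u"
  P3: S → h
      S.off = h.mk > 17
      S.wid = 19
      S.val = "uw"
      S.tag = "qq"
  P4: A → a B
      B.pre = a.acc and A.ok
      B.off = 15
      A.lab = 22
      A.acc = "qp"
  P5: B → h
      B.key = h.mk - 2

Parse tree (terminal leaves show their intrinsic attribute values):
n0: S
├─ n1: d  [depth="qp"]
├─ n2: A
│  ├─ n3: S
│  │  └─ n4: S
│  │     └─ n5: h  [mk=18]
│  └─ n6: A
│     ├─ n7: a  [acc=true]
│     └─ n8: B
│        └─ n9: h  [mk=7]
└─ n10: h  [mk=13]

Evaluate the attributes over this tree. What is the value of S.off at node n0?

false

1. n1.depth = "qp"  [terminal]
2. n2.ok = true  [true]
3. n5.mk = 18  [terminal]
4. n4.off = true  [h.mk > 17]
5. n4.wid = 19  [19]
6. n4.val = "uw"  ["uw"]
7. n4.tag = "qq"  ["qq"]
8. n3.off = true  [S₁.off == true]
9. n3.wid = -6  [S₁.wid - 25]
10. n3.val = "qqx"  [S₁.tag ++ "x"]
11. n3.tag = "uwu"  [S₁.val ++ "u"]
12. n6.ok = true  [A₀.ok == true]
13. n7.acc = true  [terminal]
14. n8.pre = true  [a.acc and A.ok]
15. n8.off = 15  [15]
16. n9.mk = 7  [terminal]
17. n8.key = 5  [h.mk - 2]
18. n6.lab = 22  [22]
19. n6.acc = "qp"  ["qp"]
20. n2.lab = 26  [A₁.lab + S.wid + 10]
21. n2.acc = "vqqx"  ["v" ++ S.val]
22. n10.mk = 13  [terminal]
23. n0.off = false  [A.lab == h.mk]
24. n0.wid = 25  [25]
25. n0.val = "kqp"  ["k" ++ d.depth]
26. n0.tag = "qpp"  [d.depth ++ "p"]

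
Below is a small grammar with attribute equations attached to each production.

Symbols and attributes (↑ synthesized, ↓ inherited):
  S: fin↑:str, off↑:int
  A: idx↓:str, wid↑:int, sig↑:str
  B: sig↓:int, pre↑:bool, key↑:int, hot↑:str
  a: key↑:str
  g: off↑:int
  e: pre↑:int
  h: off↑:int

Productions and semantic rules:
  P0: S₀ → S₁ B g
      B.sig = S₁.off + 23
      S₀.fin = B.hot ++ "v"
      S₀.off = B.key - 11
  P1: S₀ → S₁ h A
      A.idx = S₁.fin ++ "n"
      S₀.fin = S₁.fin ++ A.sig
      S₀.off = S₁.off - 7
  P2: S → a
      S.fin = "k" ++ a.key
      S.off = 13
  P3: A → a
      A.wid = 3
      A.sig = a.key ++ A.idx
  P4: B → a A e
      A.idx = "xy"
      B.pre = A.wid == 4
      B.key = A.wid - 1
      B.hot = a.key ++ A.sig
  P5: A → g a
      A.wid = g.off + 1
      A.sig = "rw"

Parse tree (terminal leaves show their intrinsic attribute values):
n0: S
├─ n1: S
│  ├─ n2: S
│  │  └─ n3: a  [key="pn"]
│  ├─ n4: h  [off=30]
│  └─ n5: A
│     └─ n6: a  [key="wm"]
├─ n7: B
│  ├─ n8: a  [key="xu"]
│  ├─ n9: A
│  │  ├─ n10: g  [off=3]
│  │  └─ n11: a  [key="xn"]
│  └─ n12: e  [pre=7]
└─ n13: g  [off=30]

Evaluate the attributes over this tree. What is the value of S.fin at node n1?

1. n3.key = "pn"  [terminal]
2. n2.fin = "kpn"  ["k" ++ a.key]
3. n2.off = 13  [13]
4. n4.off = 30  [terminal]
5. n5.idx = "kpnn"  [S₁.fin ++ "n"]
6. n6.key = "wm"  [terminal]
7. n5.wid = 3  [3]
8. n5.sig = "wmkpnn"  [a.key ++ A.idx]
9. n1.fin = "kpnwmkpnn"  [S₁.fin ++ A.sig]
10. n1.off = 6  [S₁.off - 7]
11. n7.sig = 29  [S₁.off + 23]
12. n8.key = "xu"  [terminal]
13. n9.idx = "xy"  ["xy"]
14. n10.off = 3  [terminal]
15. n11.key = "xn"  [terminal]
16. n9.wid = 4  [g.off + 1]
17. n9.sig = "rw"  ["rw"]
18. n12.pre = 7  [terminal]
19. n7.pre = true  [A.wid == 4]
20. n7.key = 3  [A.wid - 1]
21. n7.hot = "xurw"  [a.key ++ A.sig]
22. n13.off = 30  [terminal]
23. n0.fin = "xurwv"  [B.hot ++ "v"]
24. n0.off = -8  [B.key - 11]

"kpnwmkpnn"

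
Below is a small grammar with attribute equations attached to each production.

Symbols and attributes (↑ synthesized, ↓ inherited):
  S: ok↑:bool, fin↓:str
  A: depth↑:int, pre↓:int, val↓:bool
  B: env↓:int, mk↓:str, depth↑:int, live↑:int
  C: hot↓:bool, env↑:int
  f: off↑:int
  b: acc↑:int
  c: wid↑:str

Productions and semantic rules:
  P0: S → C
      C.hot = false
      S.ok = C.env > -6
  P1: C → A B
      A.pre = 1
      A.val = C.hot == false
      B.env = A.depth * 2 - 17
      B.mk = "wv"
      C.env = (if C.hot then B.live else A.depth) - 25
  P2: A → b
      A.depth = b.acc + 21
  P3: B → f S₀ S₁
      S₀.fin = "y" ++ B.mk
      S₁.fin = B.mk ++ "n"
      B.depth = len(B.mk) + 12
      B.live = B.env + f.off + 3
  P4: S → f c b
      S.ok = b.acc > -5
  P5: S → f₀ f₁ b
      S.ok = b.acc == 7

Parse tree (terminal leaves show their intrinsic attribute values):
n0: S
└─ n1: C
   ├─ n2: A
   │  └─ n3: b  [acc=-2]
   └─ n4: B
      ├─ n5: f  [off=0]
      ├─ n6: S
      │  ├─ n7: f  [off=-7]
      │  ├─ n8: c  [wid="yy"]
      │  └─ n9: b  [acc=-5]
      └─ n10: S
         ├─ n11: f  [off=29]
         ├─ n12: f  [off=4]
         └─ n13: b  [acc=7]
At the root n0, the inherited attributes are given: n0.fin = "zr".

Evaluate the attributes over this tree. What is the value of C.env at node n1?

1. n0.fin = "zr"  [given at root]
2. n1.hot = false  [false]
3. n2.pre = 1  [1]
4. n2.val = true  [C.hot == false]
5. n3.acc = -2  [terminal]
6. n2.depth = 19  [b.acc + 21]
7. n4.env = 21  [A.depth * 2 - 17]
8. n4.mk = "wv"  ["wv"]
9. n5.off = 0  [terminal]
10. n6.fin = "ywv"  ["y" ++ B.mk]
11. n7.off = -7  [terminal]
12. n8.wid = "yy"  [terminal]
13. n9.acc = -5  [terminal]
14. n6.ok = false  [b.acc > -5]
15. n10.fin = "wvn"  [B.mk ++ "n"]
16. n11.off = 29  [terminal]
17. n12.off = 4  [terminal]
18. n13.acc = 7  [terminal]
19. n10.ok = true  [b.acc == 7]
20. n4.depth = 14  [len(B.mk) + 12]
21. n4.live = 24  [B.env + f.off + 3]
22. n1.env = -6  [(if C.hot then B.live else A.depth) - 25]
23. n0.ok = false  [C.env > -6]

-6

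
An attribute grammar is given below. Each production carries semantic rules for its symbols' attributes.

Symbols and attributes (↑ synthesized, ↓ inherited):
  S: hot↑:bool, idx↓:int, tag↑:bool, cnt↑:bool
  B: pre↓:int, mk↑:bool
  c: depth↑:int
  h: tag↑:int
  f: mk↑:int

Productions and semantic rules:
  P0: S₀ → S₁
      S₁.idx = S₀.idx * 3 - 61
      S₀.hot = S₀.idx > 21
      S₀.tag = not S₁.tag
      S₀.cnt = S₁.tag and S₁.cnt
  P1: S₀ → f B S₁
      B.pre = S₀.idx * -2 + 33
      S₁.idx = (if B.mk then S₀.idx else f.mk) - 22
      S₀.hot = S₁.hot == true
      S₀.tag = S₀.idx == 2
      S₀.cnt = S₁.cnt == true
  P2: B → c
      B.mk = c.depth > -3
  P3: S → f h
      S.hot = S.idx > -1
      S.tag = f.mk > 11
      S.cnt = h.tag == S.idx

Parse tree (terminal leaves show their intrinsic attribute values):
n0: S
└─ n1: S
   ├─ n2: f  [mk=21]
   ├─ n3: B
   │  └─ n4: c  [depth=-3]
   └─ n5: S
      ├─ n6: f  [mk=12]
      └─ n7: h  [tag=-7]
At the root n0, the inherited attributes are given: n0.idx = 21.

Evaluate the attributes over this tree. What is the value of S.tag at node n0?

false

1. n0.idx = 21  [given at root]
2. n1.idx = 2  [S₀.idx * 3 - 61]
3. n2.mk = 21  [terminal]
4. n3.pre = 29  [S₀.idx * -2 + 33]
5. n4.depth = -3  [terminal]
6. n3.mk = false  [c.depth > -3]
7. n5.idx = -1  [(if B.mk then S₀.idx else f.mk) - 22]
8. n6.mk = 12  [terminal]
9. n7.tag = -7  [terminal]
10. n5.hot = false  [S.idx > -1]
11. n5.tag = true  [f.mk > 11]
12. n5.cnt = false  [h.tag == S.idx]
13. n1.hot = false  [S₁.hot == true]
14. n1.tag = true  [S₀.idx == 2]
15. n1.cnt = false  [S₁.cnt == true]
16. n0.hot = false  [S₀.idx > 21]
17. n0.tag = false  [not S₁.tag]
18. n0.cnt = false  [S₁.tag and S₁.cnt]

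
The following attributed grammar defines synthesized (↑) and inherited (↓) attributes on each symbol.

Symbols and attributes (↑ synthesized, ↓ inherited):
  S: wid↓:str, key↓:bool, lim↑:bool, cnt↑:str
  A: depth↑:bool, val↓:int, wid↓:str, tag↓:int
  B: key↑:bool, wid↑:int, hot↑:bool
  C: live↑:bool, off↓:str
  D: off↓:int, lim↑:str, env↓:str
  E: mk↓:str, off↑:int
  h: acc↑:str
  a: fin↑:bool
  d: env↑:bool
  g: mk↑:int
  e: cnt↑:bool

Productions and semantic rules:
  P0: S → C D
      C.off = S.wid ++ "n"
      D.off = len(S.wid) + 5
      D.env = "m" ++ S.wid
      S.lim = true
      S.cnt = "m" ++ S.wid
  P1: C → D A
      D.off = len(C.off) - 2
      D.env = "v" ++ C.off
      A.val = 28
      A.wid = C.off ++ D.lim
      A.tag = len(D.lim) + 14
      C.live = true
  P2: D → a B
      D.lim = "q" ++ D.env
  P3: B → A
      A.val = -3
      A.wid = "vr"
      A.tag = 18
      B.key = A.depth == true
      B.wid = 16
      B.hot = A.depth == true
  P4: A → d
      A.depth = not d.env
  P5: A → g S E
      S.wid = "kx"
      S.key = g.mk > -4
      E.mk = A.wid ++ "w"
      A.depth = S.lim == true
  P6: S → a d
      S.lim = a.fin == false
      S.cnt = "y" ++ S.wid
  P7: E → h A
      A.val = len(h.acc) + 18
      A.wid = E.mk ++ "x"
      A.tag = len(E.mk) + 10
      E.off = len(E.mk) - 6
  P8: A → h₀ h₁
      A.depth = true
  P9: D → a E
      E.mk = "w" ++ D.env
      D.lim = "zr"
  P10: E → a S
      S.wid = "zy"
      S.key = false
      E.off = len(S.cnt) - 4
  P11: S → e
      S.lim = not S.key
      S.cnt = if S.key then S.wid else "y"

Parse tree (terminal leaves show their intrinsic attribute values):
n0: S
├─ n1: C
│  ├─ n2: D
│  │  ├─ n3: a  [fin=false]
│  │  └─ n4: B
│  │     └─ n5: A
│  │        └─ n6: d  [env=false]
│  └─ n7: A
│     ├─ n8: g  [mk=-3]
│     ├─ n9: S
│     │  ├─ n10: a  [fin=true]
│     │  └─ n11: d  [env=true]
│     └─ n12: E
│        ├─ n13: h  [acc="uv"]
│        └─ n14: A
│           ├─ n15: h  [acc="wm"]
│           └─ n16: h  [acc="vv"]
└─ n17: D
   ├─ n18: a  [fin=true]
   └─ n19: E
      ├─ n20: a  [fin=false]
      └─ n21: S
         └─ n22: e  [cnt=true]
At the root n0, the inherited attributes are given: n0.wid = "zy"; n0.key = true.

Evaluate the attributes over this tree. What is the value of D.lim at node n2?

1. n0.wid = "zy"  [given at root]
2. n0.key = true  [given at root]
3. n1.off = "zyn"  [S.wid ++ "n"]
4. n2.off = 1  [len(C.off) - 2]
5. n2.env = "vzyn"  ["v" ++ C.off]
6. n3.fin = false  [terminal]
7. n5.val = -3  [-3]
8. n5.wid = "vr"  ["vr"]
9. n5.tag = 18  [18]
10. n6.env = false  [terminal]
11. n5.depth = true  [not d.env]
12. n4.key = true  [A.depth == true]
13. n4.wid = 16  [16]
14. n4.hot = true  [A.depth == true]
15. n2.lim = "qvzyn"  ["q" ++ D.env]
16. n7.val = 28  [28]
17. n7.wid = "zynqvzyn"  [C.off ++ D.lim]
18. n7.tag = 19  [len(D.lim) + 14]
19. n8.mk = -3  [terminal]
20. n9.wid = "kx"  ["kx"]
21. n9.key = true  [g.mk > -4]
22. n10.fin = true  [terminal]
23. n11.env = true  [terminal]
24. n9.lim = false  [a.fin == false]
25. n9.cnt = "ykx"  ["y" ++ S.wid]
26. n12.mk = "zynqvzynw"  [A.wid ++ "w"]
27. n13.acc = "uv"  [terminal]
28. n14.val = 20  [len(h.acc) + 18]
29. n14.wid = "zynqvzynwx"  [E.mk ++ "x"]
30. n14.tag = 19  [len(E.mk) + 10]
31. n15.acc = "wm"  [terminal]
32. n16.acc = "vv"  [terminal]
33. n14.depth = true  [true]
34. n12.off = 3  [len(E.mk) - 6]
35. n7.depth = false  [S.lim == true]
36. n1.live = true  [true]
37. n17.off = 7  [len(S.wid) + 5]
38. n17.env = "mzy"  ["m" ++ S.wid]
39. n18.fin = true  [terminal]
40. n19.mk = "wmzy"  ["w" ++ D.env]
41. n20.fin = false  [terminal]
42. n21.wid = "zy"  ["zy"]
43. n21.key = false  [false]
44. n22.cnt = true  [terminal]
45. n21.lim = true  [not S.key]
46. n21.cnt = "y"  [if S.key then S.wid else "y"]
47. n19.off = -3  [len(S.cnt) - 4]
48. n17.lim = "zr"  ["zr"]
49. n0.lim = true  [true]
50. n0.cnt = "mzy"  ["m" ++ S.wid]

"qvzyn"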